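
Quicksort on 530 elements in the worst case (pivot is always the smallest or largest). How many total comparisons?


In the worst case, each partition step picks the worst pivot:
  Partition 1: 529 comparisons (n-1 elements to compare)
  Partition 2: 528 comparisons
  Partition 3: 527 comparisons
  Partition 4: 526 comparisons
  Partition 5: 525 comparisons
  ...
  Last partition: 0 comparisons
Total = (n-1) + (n-2) + ... + 1 + 0 = n*(n-1)/2
= 530*529/2 = 140185


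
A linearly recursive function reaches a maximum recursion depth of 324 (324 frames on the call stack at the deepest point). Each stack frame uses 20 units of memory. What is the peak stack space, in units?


Maximum recursion depth = 324 frames
Memory per frame = 20 units
Total stack space = depth * frame_size
= 324 * 20 = 6480


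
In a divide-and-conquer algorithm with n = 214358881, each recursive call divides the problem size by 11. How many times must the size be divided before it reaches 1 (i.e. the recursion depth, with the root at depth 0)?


Number of divisions = log_11(214358881)
Sizes: 214358881 -> 19487171 -> 1771561 -> 161051 -> 14641 -> 1331 -> 121 -> 11 -> 1 (8 divisions)
Recursion depth = 8


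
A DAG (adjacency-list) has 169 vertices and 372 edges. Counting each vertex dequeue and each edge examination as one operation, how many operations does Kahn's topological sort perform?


V = 169 (vertex processing)
E = 372 (edge processing)
V + E = 169 + 372 = 541


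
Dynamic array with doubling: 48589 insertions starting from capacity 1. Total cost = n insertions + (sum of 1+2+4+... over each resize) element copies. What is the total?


n = 48589
Insertion costs: 48589
Resizes copy 1, 2, 4, ... up to the largest power of 2 that is <= n-1 = 48588, i.e. 32768.
Copy costs = 1 + 2 + 4 + 8 + 16 + 32 + 64 + 128 + 256 + 512 + 1024 + 2048 + 4096 + 8192 + 16384 + 32768 = 65535
Total = 48589 + 65535 = 114124


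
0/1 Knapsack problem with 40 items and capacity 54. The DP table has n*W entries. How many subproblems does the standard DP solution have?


The DP table is indexed by (item, capacity).
Rows: 40 items
Columns: 54 capacity values (1 to W)
Total subproblems = 40 * 54 = 2160


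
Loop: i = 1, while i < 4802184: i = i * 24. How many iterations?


i multiplies by 24 each step:
i = 1 -> 24 -> 576 -> 13824 -> 331776 -> 7962624 (stop)
Iterations = ceil(log_24(4802184)) = 5


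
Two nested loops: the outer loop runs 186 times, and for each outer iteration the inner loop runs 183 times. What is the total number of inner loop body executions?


Outer loop: 186 iterations
Inner loop: 183 iterations per outer iteration
Total = 186 * 183 = 34038


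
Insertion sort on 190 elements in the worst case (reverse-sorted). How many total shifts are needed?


In the worst case (reverse-sorted), each element shifts past all previous:
  Element 1: 1 shifts
  Element 2: 2 shifts
  Element 3: 3 shifts
  Element 4: 4 shifts
  Element 5: 5 shifts
  ...
  Element 189: 189 shifts
Total = 1 + 2 + ... + 189
= 190*(190-1)/2 = 17955


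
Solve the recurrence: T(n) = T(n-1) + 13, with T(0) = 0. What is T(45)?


Unrolling the recurrence:
T(45) = T(44) + 13
       = T(43) + 13 + 13
       = T(42) + 13*3
       ...
       = T(0) + 13*45
       = 0 + 585 = 585


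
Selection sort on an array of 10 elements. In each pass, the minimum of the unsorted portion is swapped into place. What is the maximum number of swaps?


Selection sort performs one swap per pass:
  Pass 1: find min in positions 0 to 9, swap with position 0
  Pass 2: find min in positions 1 to 9, swap with position 1
  Pass 3: find min in positions 2 to 9, swap with position 2
  Pass 4: find min in positions 3 to 9, swap with position 3
  Pass 5: find min in positions 4 to 9, swap with position 4
  ... (4 more passes)
Total passes (and swaps) = n - 1 = 10 - 1 = 9


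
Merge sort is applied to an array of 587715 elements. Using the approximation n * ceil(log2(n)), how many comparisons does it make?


Merge sort divides the array into halves recursively.
Number of levels = ceil(log2(587715)) = 20
At each level, approximately n = 587715 comparisons are needed for merging.
Total comparisons ~ n * ceil(log2(n)) = 587715 * 20 = 11754300


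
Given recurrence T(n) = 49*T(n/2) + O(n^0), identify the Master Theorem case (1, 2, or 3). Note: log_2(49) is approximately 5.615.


Master Theorem parameters: a=49, b=2, c=0
log_b(a) = 5.615
Compare b^c with a: 2^0 = 1 < 49, so c < log_b(a).
Comparing c=0 vs log_b(a)=5.615:
0 < 5.615 => Case 1
Result: T(n) = O(n^(log_2 49)) ~ O(n^5.615)
Master Theorem case = 1


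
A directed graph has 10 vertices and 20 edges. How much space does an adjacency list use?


Adjacency list: one list head per vertex + one entry per edge
Vertex heads: 10
Edge entries: 20
Total = 10 + 20 = 30


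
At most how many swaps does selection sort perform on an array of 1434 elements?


Each of the 1433 passes places one element in its final position.
Pass 1: swap minimum into position 0
Pass 2: swap minimum of remaining into position 1
...
Pass 1433: last two elements, one swap
Maximum swaps = 1434 - 1 = 1433


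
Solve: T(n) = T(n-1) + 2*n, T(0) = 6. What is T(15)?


Expanding the recurrence:
T(15) = T(14) + 2*15
       = T(13) + 2*14 + 2*15
       ...
       = T(0) + 2*(1 + 2 + ... + 15)
       = 6 + 2 * 15*16/2
       = 6 + 2 * 120
       = 6 + 240 = 246


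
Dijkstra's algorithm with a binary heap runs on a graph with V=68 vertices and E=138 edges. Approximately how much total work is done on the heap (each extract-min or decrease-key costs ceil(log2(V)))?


Dijkstra with a binary heap: each vertex is extracted once, each edge may relax once.
Each heap operation costs O(log V).
V + E = 68 + 138 = 206
ceil(log2(68)) = 7 (since 2^6 = 64 < 68 <= 128 = 2^7)
Total heap work = (V+E) * ceil(log2(V)) = 206 * 7 = 1442


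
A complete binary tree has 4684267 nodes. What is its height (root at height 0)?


In a complete binary tree, level k holds nodes 2^k .. 2^(k+1)-1 (1-indexed).
Height = floor(log2(n)) = floor(log2(4684267)) = 22
Check: 2^22 = 4194304 <= 4684267 < 8388608 = 2^23


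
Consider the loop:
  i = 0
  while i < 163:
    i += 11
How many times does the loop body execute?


Starting at i = 0, each iteration adds 11.
Iterations until i >= 163:
  Iteration 1: i = 0 -> i = 11
  Iteration 2: i = 11 -> i = 22
  Iteration 3: i = 22 -> i = 33
  Iteration 4: i = 33 -> i = 44
  Iteration 5: i = 44 -> i = 55
  Iteration 6: i = 55 -> i = 66
  Iteration 7: i = 66 -> i = 77
  Iteration 8: i = 77 -> i = 88
  ... continuing ...
Total iterations = ceil(163/11) = 15


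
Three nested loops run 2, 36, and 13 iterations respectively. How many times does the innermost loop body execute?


Loop 1 (outermost): 2 iterations
Loop 2 (middle): 36 iterations per outer
Loop 3 (innermost): 13 iterations per middle
Total = 2 * 36 * 13 = 936


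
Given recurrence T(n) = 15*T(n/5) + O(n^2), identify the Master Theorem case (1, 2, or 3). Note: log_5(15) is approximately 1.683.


Master Theorem parameters: a=15, b=5, c=2
log_b(a) = 1.683
Compare b^c with a: 5^2 = 25 > 15, so c > log_b(a).
Comparing c=2 vs log_b(a)=1.683:
2 > 1.683 => Case 3
Result: T(n) = O(n^2)
Master Theorem case = 3


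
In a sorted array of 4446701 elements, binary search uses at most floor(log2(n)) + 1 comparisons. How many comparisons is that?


Halving sequence: 4446701 -> 2223350 -> 1111675 -> 555837 -> 277918 -> 138959 -> 69479 -> 34739 -> 17369 -> 8684 -> 4342 -> 2171 -> 1085 -> 542 -> 271 -> 135 -> 67 -> 33 -> 16 -> 8 -> 4 -> 2 -> 1
Number of halvings = 22
Max comparisons = 22 + 1 = 23


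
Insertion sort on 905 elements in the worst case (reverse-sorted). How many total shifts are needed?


In the worst case (reverse-sorted), each element shifts past all previous:
  Element 1: 1 shifts
  Element 2: 2 shifts
  Element 3: 3 shifts
  Element 4: 4 shifts
  Element 5: 5 shifts
  ...
  Element 904: 904 shifts
Total = 1 + 2 + ... + 904
= 905*(905-1)/2 = 409060


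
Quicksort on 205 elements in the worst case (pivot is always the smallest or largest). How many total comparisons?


In the worst case, each partition step picks the worst pivot:
  Partition 1: 204 comparisons (n-1 elements to compare)
  Partition 2: 203 comparisons
  Partition 3: 202 comparisons
  Partition 4: 201 comparisons
  Partition 5: 200 comparisons
  ...
  Last partition: 0 comparisons
Total = (n-1) + (n-2) + ... + 1 + 0 = n*(n-1)/2
= 205*204/2 = 20910


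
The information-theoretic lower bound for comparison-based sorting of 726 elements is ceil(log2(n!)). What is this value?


A binary decision tree of height h has at most 2^h leaves and needs at least n! of them, so h >= ceil(log2(n!)).
726! is far too large to multiply out, so use Stirling's series:
  ln(n!) ~ n ln n - n + (1/2) ln(2 pi n) + 1/(12n)  (error below 1/(360 n^3), negligible here)
  ln(726) = 6.5875500
  n ln n = 726 * 6.5875500 = 4782.5613
  (1/2) ln(2 pi * 726) = (1/2) ln(4561.5925) = 4.2127
  1/(12*726) = 0.0001
  ln(726!) ~ 4782.5613 - 726 + 4.2127 + 0.0001 = 4060.7741
Convert to base 2: log2(726!) = 4060.7741 / ln 2 = 4060.7741 / 0.69314718 = 5858.4587
ceil(5858.4587) = 5859


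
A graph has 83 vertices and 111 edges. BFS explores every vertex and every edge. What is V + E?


A full BFS traversal dequeues each vertex once and examines each edge once.
Vertex visits: 83
Edge visits: 111
V + E = 83 + 111 = 194


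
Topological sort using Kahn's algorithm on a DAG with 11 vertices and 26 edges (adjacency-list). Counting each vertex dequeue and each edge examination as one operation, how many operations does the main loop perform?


Kahn's algorithm:
  1. Compute in-degrees: O(V + E)
  2. Process queue: each vertex dequeued once (O(V))
     each edge examined once (O(E))
Total = V + E = 11 + 26 = 37


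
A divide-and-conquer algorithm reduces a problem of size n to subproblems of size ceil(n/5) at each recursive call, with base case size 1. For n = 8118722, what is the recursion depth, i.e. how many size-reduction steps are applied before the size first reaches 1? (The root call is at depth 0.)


Each step divides the size by 5 (rounding up); after k steps the size is ceil(n/5^k), which equals 1 exactly when 5^k >= n.
So the depth is the smallest k with 5^k >= 8118722, i.e. ceil(log_5(8118722)).
5^9 = 1953125 < 8118722 <= 9765625 = 5^10
Recursion depth = 10


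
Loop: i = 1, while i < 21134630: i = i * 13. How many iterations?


i multiplies by 13 each step:
i = 1 -> 13 -> 169 -> 2197 -> 28561 -> 371293 -> 4826809 -> 62748517 (stop)
Iterations = ceil(log_13(21134630)) = 7


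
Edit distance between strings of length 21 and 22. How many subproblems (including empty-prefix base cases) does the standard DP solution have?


The table includes base cases (empty prefixes).
Rows: (m+1) = 22
Columns: (n+1) = 23
Total = 22 * 23 = 506


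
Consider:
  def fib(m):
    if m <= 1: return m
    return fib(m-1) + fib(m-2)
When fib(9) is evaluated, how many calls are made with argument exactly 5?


Let N(m) = number of times fib(m) is called while evaluating fib(9).
N(9) = 1 (the initial call).
N(8) = 1 (only fib(9) calls it).
For 1 <= m <= 7: fib(m) is called by fib(m+1) and fib(m+2), so
  N(m) = N(m+1) + N(m+2).
fib(0) is called only by fib(2), so N(0) = N(2).
Walk down from m=9:
  N(9)=1, N(8)=1, N(7)=2, N(6)=3, N(5)=5
N(5) = 5


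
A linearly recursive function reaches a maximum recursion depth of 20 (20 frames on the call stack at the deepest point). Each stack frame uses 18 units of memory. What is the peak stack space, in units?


Maximum recursion depth = 20 frames
Memory per frame = 18 units
Total stack space = depth * frame_size
= 20 * 18 = 360


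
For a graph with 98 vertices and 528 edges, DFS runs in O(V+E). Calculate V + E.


A full DFS traversal visits each vertex once and examines each edge once.
V = 98
E = 528
Sum = 98 + 528 = 626


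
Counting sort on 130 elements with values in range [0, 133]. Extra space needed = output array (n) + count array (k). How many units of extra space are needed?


Output array size: 130 (to store sorted result)
Count array size: 134 (one slot per possible value, range 0 to 133)
Total extra space = 130 + 134 = 264


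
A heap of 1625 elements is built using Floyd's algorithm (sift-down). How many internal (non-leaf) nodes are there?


Leaf nodes occupy roughly half the array.
Sift-down is called for each internal node, starting from the last one.
Internal nodes = floor(n/2) = floor(1625/2) = 812


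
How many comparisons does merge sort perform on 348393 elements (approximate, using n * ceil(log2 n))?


Recursion depth: ceil(log2(348393)) = 19
Each recursion level merges n = 348393 elements
Total = 348393 * 19 = 6619467


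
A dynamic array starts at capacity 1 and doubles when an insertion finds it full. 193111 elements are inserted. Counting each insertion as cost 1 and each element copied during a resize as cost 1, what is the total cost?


n = 193111
Insertion costs: 193111
Resizes copy 1, 2, 4, ... up to the largest power of 2 that is <= n-1 = 193110, i.e. 131072.
Copy costs = 1 + 2 + 4 + 8 + 16 + 32 + 64 + 128 + 256 + 512 + 1024 + 2048 + 4096 + 8192 + 16384 + 32768 + 65536 + 131072 = 262143
Total = 193111 + 262143 = 455254


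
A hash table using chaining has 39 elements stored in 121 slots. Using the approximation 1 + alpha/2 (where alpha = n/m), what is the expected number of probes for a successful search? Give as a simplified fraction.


Load factor alpha = n/m = 39/121
Expected probes = 1 + alpha/2 = 1 + 39/(2*121)
= 1 + 39/242
= 242/242 + 39/242
= 281/242


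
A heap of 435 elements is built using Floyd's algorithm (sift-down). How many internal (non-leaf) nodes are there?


Leaf nodes occupy roughly half the array.
Sift-down is called for each internal node, starting from the last one.
Internal nodes = floor(n/2) = floor(435/2) = 217


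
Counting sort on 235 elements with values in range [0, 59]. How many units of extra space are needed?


Output array size: 235 (to store sorted result)
Count array size: 60 (one slot per possible value, range 0 to 59)
Total extra space = 235 + 60 = 295


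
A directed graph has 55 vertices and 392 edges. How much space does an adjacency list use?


Adjacency list: one list head per vertex + one entry per edge
Vertex heads: 55
Edge entries: 392
Total = 55 + 392 = 447


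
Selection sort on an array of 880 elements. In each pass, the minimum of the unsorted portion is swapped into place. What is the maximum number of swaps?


Selection sort performs one swap per pass:
  Pass 1: find min in positions 0 to 879, swap with position 0
  Pass 2: find min in positions 1 to 879, swap with position 1
  Pass 3: find min in positions 2 to 879, swap with position 2
  Pass 4: find min in positions 3 to 879, swap with position 3
  Pass 5: find min in positions 4 to 879, swap with position 4
  ... (874 more passes)
Total passes (and swaps) = n - 1 = 880 - 1 = 879


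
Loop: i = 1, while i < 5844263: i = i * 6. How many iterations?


i multiplies by 6 each step:
i = 1 -> 6 -> 36 -> 216 -> 1296 -> 7776 -> 46656 -> 279936 -> 1679616 -> 10077696 (stop)
Iterations = ceil(log_6(5844263)) = 9


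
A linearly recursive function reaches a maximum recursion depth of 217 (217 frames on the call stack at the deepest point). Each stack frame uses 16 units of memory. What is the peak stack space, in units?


Maximum recursion depth = 217 frames
Memory per frame = 16 units
Total stack space = depth * frame_size
= 217 * 16 = 3472


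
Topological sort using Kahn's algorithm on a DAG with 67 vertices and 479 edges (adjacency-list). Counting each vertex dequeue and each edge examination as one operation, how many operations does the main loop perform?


Kahn's algorithm:
  1. Compute in-degrees: O(V + E)
  2. Process queue: each vertex dequeued once (O(V))
     each edge examined once (O(E))
Total = V + E = 67 + 479 = 546


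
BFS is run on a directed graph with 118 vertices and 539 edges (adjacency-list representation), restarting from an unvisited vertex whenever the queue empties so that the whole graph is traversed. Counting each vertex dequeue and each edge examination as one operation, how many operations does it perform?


A full BFS traversal dequeues each vertex exactly once and examines each directed edge exactly once.
V = 118 (vertex processing cost)
E = 539 (edge examination cost)
Total operations proportional to V + E = 118 + 539 = 657


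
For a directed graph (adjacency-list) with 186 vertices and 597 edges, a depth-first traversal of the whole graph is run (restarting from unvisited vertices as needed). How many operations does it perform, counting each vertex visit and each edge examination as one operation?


A full DFS traversal visits each vertex once and examines each edge once.
V = 186
E = 597
Sum = 186 + 597 = 783


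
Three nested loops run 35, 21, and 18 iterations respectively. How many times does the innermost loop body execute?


Loop 1 (outermost): 35 iterations
Loop 2 (middle): 21 iterations per outer
Loop 3 (innermost): 18 iterations per middle
Total = 35 * 21 * 18 = 13230


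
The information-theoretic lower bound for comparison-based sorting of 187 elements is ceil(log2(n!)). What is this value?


A binary decision tree of height h has at most 2^h leaves and needs at least n! of them, so h >= ceil(log2(n!)).
187! is far too large to multiply out, so use Stirling's series:
  ln(n!) ~ n ln n - n + (1/2) ln(2 pi n) + 1/(12n)  (error below 1/(360 n^3), negligible here)
  ln(187) = 5.2311086
  n ln n = 187 * 5.2311086 = 978.2173
  (1/2) ln(2 pi * 187) = (1/2) ln(1174.9557) = 3.5345
  1/(12*187) = 0.0004
  ln(187!) ~ 978.2173 - 187 + 3.5345 + 0.0004 = 794.7522
Convert to base 2: log2(187!) = 794.7522 / ln 2 = 794.7522 / 0.69314718 = 1146.5851
ceil(1146.5851) = 1147


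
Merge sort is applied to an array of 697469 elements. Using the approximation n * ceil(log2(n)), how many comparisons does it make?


Merge sort divides the array into halves recursively.
Number of levels = ceil(log2(697469)) = 20
At each level, approximately n = 697469 comparisons are needed for merging.
Total comparisons ~ n * ceil(log2(n)) = 697469 * 20 = 13949380


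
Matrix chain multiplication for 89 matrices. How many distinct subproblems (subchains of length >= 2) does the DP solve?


Subproblems are indexed by (i, j) where i < j.
Number of such pairs = n*(n-1)/2
= 89 * 88 / 2
= 3916


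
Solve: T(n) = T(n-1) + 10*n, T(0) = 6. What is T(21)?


Expanding the recurrence:
T(21) = T(20) + 10*21
       = T(19) + 10*20 + 10*21
       ...
       = T(0) + 10*(1 + 2 + ... + 21)
       = 6 + 10 * 21*22/2
       = 6 + 10 * 231
       = 6 + 2310 = 2316


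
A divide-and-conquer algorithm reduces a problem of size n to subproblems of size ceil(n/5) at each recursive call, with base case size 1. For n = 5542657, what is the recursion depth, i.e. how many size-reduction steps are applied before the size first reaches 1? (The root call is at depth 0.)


Each step divides the size by 5 (rounding up); after k steps the size is ceil(n/5^k), which equals 1 exactly when 5^k >= n.
So the depth is the smallest k with 5^k >= 5542657, i.e. ceil(log_5(5542657)).
5^9 = 1953125 < 5542657 <= 9765625 = 5^10
Recursion depth = 10


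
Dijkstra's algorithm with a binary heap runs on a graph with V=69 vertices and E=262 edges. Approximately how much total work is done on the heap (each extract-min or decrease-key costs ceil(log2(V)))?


Dijkstra with a binary heap: each vertex is extracted once, each edge may relax once.
Each heap operation costs O(log V).
V + E = 69 + 262 = 331
ceil(log2(69)) = 7 (since 2^6 = 64 < 69 <= 128 = 2^7)
Total heap work = (V+E) * ceil(log2(V)) = 331 * 7 = 2317


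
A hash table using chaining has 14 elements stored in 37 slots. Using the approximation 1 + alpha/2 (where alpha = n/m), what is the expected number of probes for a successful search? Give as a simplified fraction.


Load factor alpha = n/m = 14/37
Expected probes = 1 + alpha/2 = 1 + 14/(2*37)
= 1 + 14/74
= 74/74 + 14/74
= 88/74
Simplify: 44/37


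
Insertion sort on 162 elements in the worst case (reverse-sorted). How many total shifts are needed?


In the worst case (reverse-sorted), each element shifts past all previous:
  Element 1: 1 shifts
  Element 2: 2 shifts
  Element 3: 3 shifts
  Element 4: 4 shifts
  Element 5: 5 shifts
  ...
  Element 161: 161 shifts
Total = 1 + 2 + ... + 161
= 162*(162-1)/2 = 13041


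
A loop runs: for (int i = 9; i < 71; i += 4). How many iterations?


Loop starts at i = 9, increments by 4, stops when i >= 71.
Number of iterations = ceil((71 - 9) / 4)
= ceil(62 / 4)
= 16


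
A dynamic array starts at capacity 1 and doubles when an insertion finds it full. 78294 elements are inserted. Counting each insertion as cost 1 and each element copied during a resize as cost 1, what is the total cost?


n = 78294
Insertion costs: 78294
Resizes copy 1, 2, 4, ... up to the largest power of 2 that is <= n-1 = 78293, i.e. 65536.
Copy costs = 1 + 2 + 4 + 8 + 16 + 32 + 64 + 128 + 256 + 512 + 1024 + 2048 + 4096 + 8192 + 16384 + 32768 + 65536 = 131071
Total = 78294 + 131071 = 209365


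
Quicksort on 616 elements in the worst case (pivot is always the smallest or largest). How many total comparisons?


In the worst case, each partition step picks the worst pivot:
  Partition 1: 615 comparisons (n-1 elements to compare)
  Partition 2: 614 comparisons
  Partition 3: 613 comparisons
  Partition 4: 612 comparisons
  Partition 5: 611 comparisons
  ...
  Last partition: 0 comparisons
Total = (n-1) + (n-2) + ... + 1 + 0 = n*(n-1)/2
= 616*615/2 = 189420


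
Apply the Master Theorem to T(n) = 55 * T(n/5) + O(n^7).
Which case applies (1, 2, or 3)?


The Master Theorem: T(n) = a*T(n/b) + O(n^c)
  a = 55, b = 5, c = 7
log_b(a) = log_5(55) ~ 2.49
Compare b^c with a: 5^7 = 78125 > 55, so c > log_b(a).
Since c > log_b(a), Case 3 applies.
T(n) = O(n^7)
Master Theorem case = 3


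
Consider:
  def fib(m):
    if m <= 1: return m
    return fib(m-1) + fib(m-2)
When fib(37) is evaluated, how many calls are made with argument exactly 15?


Let N(m) = number of times fib(m) is called while evaluating fib(37).
N(37) = 1 (the initial call).
N(36) = 1 (only fib(37) calls it).
For 1 <= m <= 35: fib(m) is called by fib(m+1) and fib(m+2), so
  N(m) = N(m+1) + N(m+2).
fib(0) is called only by fib(2), so N(0) = N(2).
Walk down from m=37:
  N(37)=1, N(36)=1, N(35)=2, N(34)=3, N(33)=5, N(32)=8, N(31)=13, N(30)=21, N(29)=34, N(28)=55, N(27)=89, N(26)=144, N(25)=233, N(24)=377, N(23)=610, N(22)=987, N(21)=1597, N(20)=2584, N(19)=4181, N(18)=6765, N(17)=10946, N(16)=17711, N(15)=28657
N(15) = 28657


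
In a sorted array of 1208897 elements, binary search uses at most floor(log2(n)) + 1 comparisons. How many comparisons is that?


Halving sequence: 1208897 -> 604448 -> 302224 -> 151112 -> 75556 -> 37778 -> 18889 -> 9444 -> 4722 -> 2361 -> 1180 -> 590 -> 295 -> 147 -> 73 -> 36 -> 18 -> 9 -> 4 -> 2 -> 1
Number of halvings = 20
Max comparisons = 20 + 1 = 21


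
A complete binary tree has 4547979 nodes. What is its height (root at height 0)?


In a complete binary tree, level k holds nodes 2^k .. 2^(k+1)-1 (1-indexed).
Height = floor(log2(n)) = floor(log2(4547979)) = 22
Check: 2^22 = 4194304 <= 4547979 < 8388608 = 2^23


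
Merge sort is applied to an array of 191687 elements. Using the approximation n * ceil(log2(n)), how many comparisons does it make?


Merge sort divides the array into halves recursively.
Number of levels = ceil(log2(191687)) = 18
At each level, approximately n = 191687 comparisons are needed for merging.
Total comparisons ~ n * ceil(log2(n)) = 191687 * 18 = 3450366


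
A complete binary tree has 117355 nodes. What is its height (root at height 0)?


In a complete binary tree, level k holds nodes 2^k .. 2^(k+1)-1 (1-indexed).
Height = floor(log2(n)) = floor(log2(117355)) = 16
Check: 2^16 = 65536 <= 117355 < 131072 = 2^17


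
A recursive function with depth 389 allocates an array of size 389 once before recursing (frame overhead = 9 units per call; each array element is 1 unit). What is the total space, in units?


Array allocation: 389 units (allocated once)
Stack frames: 389 deep * 9 per frame = 3501 units
Total = 389 + 3501 = 3890


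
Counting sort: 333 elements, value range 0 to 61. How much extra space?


n = 333 (output array)
k = 62 (count array for 62 distinct values)
Extra space = 333 + 62 = 395


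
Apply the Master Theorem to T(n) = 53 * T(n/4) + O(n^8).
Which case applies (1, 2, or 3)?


The Master Theorem: T(n) = a*T(n/b) + O(n^c)
  a = 53, b = 4, c = 8
log_b(a) = log_4(53) ~ 2.864
Compare b^c with a: 4^8 = 65536 > 53, so c > log_b(a).
Since c > log_b(a), Case 3 applies.
T(n) = O(n^8)
Master Theorem case = 3


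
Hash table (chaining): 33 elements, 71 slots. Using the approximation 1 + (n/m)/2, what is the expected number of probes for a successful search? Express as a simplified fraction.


Computing expected probes:
alpha = 33/71
= 1 + alpha/2
= 1 + 33/(2*71)
= (2*71 + 33) / (2*71)
= 175/142


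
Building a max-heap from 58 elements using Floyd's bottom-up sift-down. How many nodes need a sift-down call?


In a heap of 58 elements (0-indexed array):
  Last element index: 57
  Parent of last element: floor((57 - 1) / 2) = 28
  Internal nodes: indices 0 to 28
  Count = floor(58/2) = 29


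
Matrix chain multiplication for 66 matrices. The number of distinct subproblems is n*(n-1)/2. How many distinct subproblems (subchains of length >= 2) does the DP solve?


Subproblems are indexed by (i, j) where i < j.
Number of such pairs = n*(n-1)/2
= 66 * 65 / 2
= 2145


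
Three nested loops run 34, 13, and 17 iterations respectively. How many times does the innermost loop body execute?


Loop 1 (outermost): 34 iterations
Loop 2 (middle): 13 iterations per outer
Loop 3 (innermost): 17 iterations per middle
Total = 34 * 13 * 17 = 7514


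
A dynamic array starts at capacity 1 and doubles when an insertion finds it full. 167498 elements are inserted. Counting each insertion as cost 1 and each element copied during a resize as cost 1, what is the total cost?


n = 167498
Insertion costs: 167498
Resizes copy 1, 2, 4, ... up to the largest power of 2 that is <= n-1 = 167497, i.e. 131072.
Copy costs = 1 + 2 + 4 + 8 + 16 + 32 + 64 + 128 + 256 + 512 + 1024 + 2048 + 4096 + 8192 + 16384 + 32768 + 65536 + 131072 = 262143
Total = 167498 + 262143 = 429641


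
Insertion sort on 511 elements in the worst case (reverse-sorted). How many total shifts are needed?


In the worst case (reverse-sorted), each element shifts past all previous:
  Element 1: 1 shifts
  Element 2: 2 shifts
  Element 3: 3 shifts
  Element 4: 4 shifts
  Element 5: 5 shifts
  ...
  Element 510: 510 shifts
Total = 1 + 2 + ... + 510
= 511*(511-1)/2 = 130305


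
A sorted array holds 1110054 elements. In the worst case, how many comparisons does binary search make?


Halving sequence: 1110054 -> 555027 -> 277513 -> 138756 -> 69378 -> 34689 -> 17344 -> 8672 -> 4336 -> 2168 -> 1084 -> 542 -> 271 -> 135 -> 67 -> 33 -> 16 -> 8 -> 4 -> 2 -> 1
Number of halvings = 20
Max comparisons = 20 + 1 = 21


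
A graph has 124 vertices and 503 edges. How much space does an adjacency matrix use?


Adjacency matrix: V x V grid of entries
Space = V^2 = 124^2 = 124 * 124 = 15376


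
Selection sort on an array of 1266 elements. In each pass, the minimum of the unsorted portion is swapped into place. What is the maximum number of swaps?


Selection sort performs one swap per pass:
  Pass 1: find min in positions 0 to 1265, swap with position 0
  Pass 2: find min in positions 1 to 1265, swap with position 1
  Pass 3: find min in positions 2 to 1265, swap with position 2
  Pass 4: find min in positions 3 to 1265, swap with position 3
  Pass 5: find min in positions 4 to 1265, swap with position 4
  ... (1260 more passes)
Total passes (and swaps) = n - 1 = 1266 - 1 = 1265


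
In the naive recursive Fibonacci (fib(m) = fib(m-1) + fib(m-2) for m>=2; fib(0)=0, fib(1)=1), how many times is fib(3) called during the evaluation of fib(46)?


Let N(m) = number of times fib(m) is called while evaluating fib(46).
N(46) = 1 (the initial call).
N(45) = 1 (only fib(46) calls it).
For 1 <= m <= 44: fib(m) is called by fib(m+1) and fib(m+2), so
  N(m) = N(m+1) + N(m+2).
fib(0) is called only by fib(2), so N(0) = N(2).
Walk down from m=46:
  N(46)=1, N(45)=1, N(44)=2, N(43)=3, N(42)=5, N(41)=8, N(40)=13, N(39)=21, N(38)=34, N(37)=55, N(36)=89, N(35)=144, N(34)=233, N(33)=377, N(32)=610, N(31)=987, N(30)=1597, N(29)=2584, N(28)=4181, N(27)=6765, N(26)=10946, N(25)=17711, N(24)=28657, N(23)=46368, N(22)=75025, N(21)=121393, N(20)=196418, N(19)=317811, N(18)=514229, N(17)=832040, N(16)=1346269, N(15)=2178309, N(14)=3524578, N(13)=5702887, N(12)=9227465, N(11)=14930352, N(10)=24157817, N(9)=39088169, N(8)=63245986, N(7)=102334155, N(6)=165580141, N(5)=267914296, N(4)=433494437, N(3)=701408733
N(3) = 701408733


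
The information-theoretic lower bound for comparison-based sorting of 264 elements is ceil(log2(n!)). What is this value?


A binary decision tree of height h has at most 2^h leaves and needs at least n! of them, so h >= ceil(log2(n!)).
264! is far too large to multiply out, so use Stirling's series:
  ln(n!) ~ n ln n - n + (1/2) ln(2 pi n) + 1/(12n)  (error below 1/(360 n^3), negligible here)
  ln(264) = 5.5759491
  n ln n = 264 * 5.5759491 = 1472.0506
  (1/2) ln(2 pi * 264) = (1/2) ln(1658.7609) = 3.7069
  1/(12*264) = 0.0003
  ln(264!) ~ 1472.0506 - 264 + 3.7069 + 0.0003 = 1211.7578
Convert to base 2: log2(264!) = 1211.7578 / ln 2 = 1211.7578 / 0.69314718 = 1748.1970
ceil(1748.1970) = 1749


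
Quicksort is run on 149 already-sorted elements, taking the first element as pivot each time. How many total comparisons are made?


Sum of comparisons per partition:
148 + 147 + ... + 1 + 0
= 149 * (149 - 1) / 2
= 149 * 148 / 2
= 11026


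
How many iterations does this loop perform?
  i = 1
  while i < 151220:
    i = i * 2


The loop variable doubles each iteration:
i = 1 -> 2 -> 4 -> 8 -> 16 -> 32 -> 64 -> 128 -> 256 -> 512 -> 1024 -> 2048 -> 4096 -> 8192 -> 16384 -> 32768 -> 65536 -> 131072 -> 262144 (stop, 262144 >= 151220)
Number of doublings = ceil(log2(151220)) = 18


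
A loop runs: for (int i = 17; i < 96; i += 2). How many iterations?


Loop starts at i = 17, increments by 2, stops when i >= 96.
Number of iterations = ceil((96 - 17) / 2)
= ceil(79 / 2)
= 40


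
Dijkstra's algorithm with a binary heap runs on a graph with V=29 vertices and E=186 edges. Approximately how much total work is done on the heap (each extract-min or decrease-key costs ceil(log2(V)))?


Dijkstra with a binary heap: each vertex is extracted once, each edge may relax once.
Each heap operation costs O(log V).
V + E = 29 + 186 = 215
ceil(log2(29)) = 5 (since 2^4 = 16 < 29 <= 32 = 2^5)
Total heap work = (V+E) * ceil(log2(V)) = 215 * 5 = 1075


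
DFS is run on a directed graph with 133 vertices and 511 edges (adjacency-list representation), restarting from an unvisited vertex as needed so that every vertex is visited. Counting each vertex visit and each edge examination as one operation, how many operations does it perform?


A full DFS traversal processes each vertex exactly once (push/pop on stack).
Each directed edge is examined once.
V = 133, E = 511
V + E = 644


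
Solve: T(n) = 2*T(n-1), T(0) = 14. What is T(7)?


Unrolling:
T(7) = 2*T(6) = 2^2*T(5) = ... = 2^7*T(0)
= 2^7 * 14
= 128 * 14 = 1792


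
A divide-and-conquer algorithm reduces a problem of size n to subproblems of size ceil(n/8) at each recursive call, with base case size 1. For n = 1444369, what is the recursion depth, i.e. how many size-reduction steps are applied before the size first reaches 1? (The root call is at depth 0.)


Each step divides the size by 8 (rounding up); after k steps the size is ceil(n/8^k), which equals 1 exactly when 8^k >= n.
So the depth is the smallest k with 8^k >= 1444369, i.e. ceil(log_8(1444369)).
8^6 = 262144 < 1444369 <= 2097152 = 8^7
Recursion depth = 7


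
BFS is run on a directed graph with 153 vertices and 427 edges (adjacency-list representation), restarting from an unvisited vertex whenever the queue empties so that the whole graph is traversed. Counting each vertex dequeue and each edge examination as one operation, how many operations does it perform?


A full BFS traversal dequeues each vertex exactly once and examines each directed edge exactly once.
V = 153 (vertex processing cost)
E = 427 (edge examination cost)
Total operations proportional to V + E = 153 + 427 = 580


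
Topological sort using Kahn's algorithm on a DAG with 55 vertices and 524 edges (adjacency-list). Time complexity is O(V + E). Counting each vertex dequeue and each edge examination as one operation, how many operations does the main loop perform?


Kahn's algorithm:
  1. Compute in-degrees: O(V + E)
  2. Process queue: each vertex dequeued once (O(V))
     each edge examined once (O(E))
Total = V + E = 55 + 524 = 579


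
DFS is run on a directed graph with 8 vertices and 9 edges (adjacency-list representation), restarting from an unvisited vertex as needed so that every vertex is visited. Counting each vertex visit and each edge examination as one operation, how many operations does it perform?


A full DFS traversal processes each vertex exactly once (push/pop on stack).
Each directed edge is examined once.
V = 8, E = 9
V + E = 17


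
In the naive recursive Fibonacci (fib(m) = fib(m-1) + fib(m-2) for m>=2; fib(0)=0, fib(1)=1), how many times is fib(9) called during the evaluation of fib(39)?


Let N(m) = number of times fib(m) is called while evaluating fib(39).
N(39) = 1 (the initial call).
N(38) = 1 (only fib(39) calls it).
For 1 <= m <= 37: fib(m) is called by fib(m+1) and fib(m+2), so
  N(m) = N(m+1) + N(m+2).
fib(0) is called only by fib(2), so N(0) = N(2).
Walk down from m=39:
  N(39)=1, N(38)=1, N(37)=2, N(36)=3, N(35)=5, N(34)=8, N(33)=13, N(32)=21, N(31)=34, N(30)=55, N(29)=89, N(28)=144, N(27)=233, N(26)=377, N(25)=610, N(24)=987, N(23)=1597, N(22)=2584, N(21)=4181, N(20)=6765, N(19)=10946, N(18)=17711, N(17)=28657, N(16)=46368, N(15)=75025, N(14)=121393, N(13)=196418, N(12)=317811, N(11)=514229, N(10)=832040, N(9)=1346269
N(9) = 1346269


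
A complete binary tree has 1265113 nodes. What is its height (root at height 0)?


In a complete binary tree, level k holds nodes 2^k .. 2^(k+1)-1 (1-indexed).
Height = floor(log2(n)) = floor(log2(1265113)) = 20
Check: 2^20 = 1048576 <= 1265113 < 2097152 = 2^21


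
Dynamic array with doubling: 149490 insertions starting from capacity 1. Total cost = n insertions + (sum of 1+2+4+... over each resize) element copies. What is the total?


n = 149490
Insertion costs: 149490
Resizes copy 1, 2, 4, ... up to the largest power of 2 that is <= n-1 = 149489, i.e. 131072.
Copy costs = 1 + 2 + 4 + 8 + 16 + 32 + 64 + 128 + 256 + 512 + 1024 + 2048 + 4096 + 8192 + 16384 + 32768 + 65536 + 131072 = 262143
Total = 149490 + 262143 = 411633


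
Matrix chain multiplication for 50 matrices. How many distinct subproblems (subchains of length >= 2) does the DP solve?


Subproblems are indexed by (i, j) where i < j.
Number of such pairs = n*(n-1)/2
= 50 * 49 / 2
= 1225


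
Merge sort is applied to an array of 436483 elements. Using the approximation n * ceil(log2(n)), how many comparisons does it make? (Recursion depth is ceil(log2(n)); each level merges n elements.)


Merge sort divides the array into halves recursively.
Number of levels = ceil(log2(436483)) = 19
At each level, approximately n = 436483 comparisons are needed for merging.
Total comparisons ~ n * ceil(log2(n)) = 436483 * 19 = 8293177


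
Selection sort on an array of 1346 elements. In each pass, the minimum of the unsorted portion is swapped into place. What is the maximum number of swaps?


Selection sort performs one swap per pass:
  Pass 1: find min in positions 0 to 1345, swap with position 0
  Pass 2: find min in positions 1 to 1345, swap with position 1
  Pass 3: find min in positions 2 to 1345, swap with position 2
  Pass 4: find min in positions 3 to 1345, swap with position 3
  Pass 5: find min in positions 4 to 1345, swap with position 4
  ... (1340 more passes)
Total passes (and swaps) = n - 1 = 1346 - 1 = 1345


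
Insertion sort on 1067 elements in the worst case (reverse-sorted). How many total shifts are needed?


In the worst case (reverse-sorted), each element shifts past all previous:
  Element 1: 1 shifts
  Element 2: 2 shifts
  Element 3: 3 shifts
  Element 4: 4 shifts
  Element 5: 5 shifts
  ...
  Element 1066: 1066 shifts
Total = 1 + 2 + ... + 1066
= 1067*(1067-1)/2 = 568711


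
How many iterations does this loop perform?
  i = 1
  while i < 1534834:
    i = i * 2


The loop variable doubles each iteration:
i = 1 -> 2 -> 4 -> 8 -> 16 -> 32 -> 64 -> 128 -> 256 -> 512 -> 1024 -> 2048 -> 4096 -> 8192 -> 16384 -> 32768 -> 65536 -> 131072 -> 262144 -> 524288 -> 1048576 -> 2097152 (stop, 2097152 >= 1534834)
Number of doublings = ceil(log2(1534834)) = 21


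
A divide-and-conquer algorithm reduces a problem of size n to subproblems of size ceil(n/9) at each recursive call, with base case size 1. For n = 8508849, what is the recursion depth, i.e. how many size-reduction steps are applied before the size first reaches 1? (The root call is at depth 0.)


Each step divides the size by 9 (rounding up); after k steps the size is ceil(n/9^k), which equals 1 exactly when 9^k >= n.
So the depth is the smallest k with 9^k >= 8508849, i.e. ceil(log_9(8508849)).
9^7 = 4782969 < 8508849 <= 43046721 = 9^8
Recursion depth = 8


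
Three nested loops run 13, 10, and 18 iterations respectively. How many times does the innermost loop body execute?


Loop 1 (outermost): 13 iterations
Loop 2 (middle): 10 iterations per outer
Loop 3 (innermost): 18 iterations per middle
Total = 13 * 10 * 18 = 2340


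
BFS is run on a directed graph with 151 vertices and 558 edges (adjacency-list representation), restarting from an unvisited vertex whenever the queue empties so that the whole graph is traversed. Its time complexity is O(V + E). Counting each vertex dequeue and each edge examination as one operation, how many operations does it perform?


A full BFS traversal dequeues each vertex exactly once and examines each directed edge exactly once.
V = 151 (vertex processing cost)
E = 558 (edge examination cost)
Total operations proportional to V + E = 151 + 558 = 709


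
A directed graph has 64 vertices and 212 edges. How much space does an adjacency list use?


Adjacency list: one list head per vertex + one entry per edge
Vertex heads: 64
Edge entries: 212
Total = 64 + 212 = 276


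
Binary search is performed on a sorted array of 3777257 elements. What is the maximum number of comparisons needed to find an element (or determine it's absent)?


Binary search halves the search space each comparison:
  Step 1: search space = 3777257 -> 1888628
  Step 2: search space = 1888628 -> 944314
  Step 3: search space = 944314 -> 472157
  Step 4: search space = 472157 -> 236078
  Step 5: search space = 236078 -> 118039
  Step 6: search space = 118039 -> 59019
  Step 7: search space = 59019 -> 29509
  Step 8: search space = 29509 -> 14754
  Step 9: search space = 14754 -> 7377
  Step 10: search space = 7377 -> 3688
  Step 11: search space = 3688 -> 1844
  Step 12: search space = 1844 -> 922
  Step 13: search space = 922 -> 461
  Step 14: search space = 461 -> 230
  Step 15: search space = 230 -> 115
  Step 16: search space = 115 -> 57
  Step 17: search space = 57 -> 28
  Step 18: search space = 28 -> 14
  Step 19: search space = 14 -> 7
  Step 20: search space = 7 -> 3
  Step 21: search space = 3 -> 1
  Step 22: search space = 1 (final check)
Maximum comparisons = floor(log2(3777257)) + 1 = 21 + 1 = 22
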